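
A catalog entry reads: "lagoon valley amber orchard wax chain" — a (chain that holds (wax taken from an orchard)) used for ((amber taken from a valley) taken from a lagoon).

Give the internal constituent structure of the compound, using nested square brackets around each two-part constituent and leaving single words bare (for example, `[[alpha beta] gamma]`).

[[lagoon [valley amber]] [[orchard wax] chain]]

The outermost head in the paraphrase is "chain" (specifically "orchard wax chain"), modified by "lagoon valley amber".
"lagoon valley amber" → head "amber" (specifically "valley amber"), modifier "lagoon".
"valley amber" → head "amber", modifier "valley".
"orchard wax chain" → head "chain", modifier "orchard wax".
"orchard wax" → head "wax", modifier "orchard".
Assembled: [[lagoon [valley amber]] [[orchard wax] chain]].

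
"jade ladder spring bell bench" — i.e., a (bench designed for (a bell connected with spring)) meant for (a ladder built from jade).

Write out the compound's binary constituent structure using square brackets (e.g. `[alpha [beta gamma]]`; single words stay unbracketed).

The outermost head in the paraphrase is "bench" (specifically "spring bell bench"), modified by "jade ladder".
Within "jade ladder", the head is "ladder" and the modifier is "jade".
Within "spring bell bench", the head is "bench" and the modifier is "spring bell".
Within "spring bell", the head is "bell" and the modifier is "spring".
So the structure is [[jade ladder] [[spring bell] bench]].

[[jade ladder] [[spring bell] bench]]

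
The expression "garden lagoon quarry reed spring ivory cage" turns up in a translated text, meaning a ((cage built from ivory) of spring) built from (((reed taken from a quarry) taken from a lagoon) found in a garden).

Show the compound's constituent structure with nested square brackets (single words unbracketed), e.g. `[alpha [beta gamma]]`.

Whole compound: head "cage" (specifically "spring ivory cage"), modifier "garden lagoon quarry reed".
"garden lagoon quarry reed" → head "reed" (specifically "lagoon quarry reed"), modifier "garden".
"lagoon quarry reed" → head "reed" (specifically "quarry reed"), modifier "lagoon".
"quarry reed" → head "reed", modifier "quarry".
"spring ivory cage" → head "cage" (specifically "ivory cage"), modifier "spring".
"ivory cage" → head "cage", modifier "ivory".
Putting it together: [[garden [lagoon [quarry reed]]] [spring [ivory cage]]].

[[garden [lagoon [quarry reed]]] [spring [ivory cage]]]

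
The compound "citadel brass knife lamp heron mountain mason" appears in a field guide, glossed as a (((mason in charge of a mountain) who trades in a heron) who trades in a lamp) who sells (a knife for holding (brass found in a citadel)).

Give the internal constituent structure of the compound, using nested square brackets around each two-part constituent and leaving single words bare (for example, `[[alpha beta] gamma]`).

[[[citadel brass] knife] [lamp [heron [mountain mason]]]]

Whole compound: head "mason" (specifically "lamp heron mountain mason"), modifier "citadel brass knife".
"citadel brass knife" → head "knife", modifier "citadel brass".
"citadel brass" → head "brass", modifier "citadel".
"lamp heron mountain mason" → head "mason" (specifically "heron mountain mason"), modifier "lamp".
"heron mountain mason" → head "mason" (specifically "mountain mason"), modifier "heron".
"mountain mason" → head "mason", modifier "mountain".
So the structure is [[[citadel brass] knife] [lamp [heron [mountain mason]]]].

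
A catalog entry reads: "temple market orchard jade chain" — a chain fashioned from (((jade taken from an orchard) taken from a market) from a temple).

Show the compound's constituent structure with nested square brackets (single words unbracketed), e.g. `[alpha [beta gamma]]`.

[[temple [market [orchard jade]]] chain]

Overall it is a kind of chain; the modifier is "temple market orchard jade".
Inside "temple market orchard jade": head "jade" (specifically "market orchard jade"), modifier "temple".
Inside "market orchard jade": head "jade" (specifically "orchard jade"), modifier "market".
Inside "orchard jade": head "jade", modifier "orchard".
Assembled: [[temple [market [orchard jade]]] chain].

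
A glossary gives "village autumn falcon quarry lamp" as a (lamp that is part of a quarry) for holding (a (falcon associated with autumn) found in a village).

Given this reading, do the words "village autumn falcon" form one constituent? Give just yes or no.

yes

The paraphrase groups the words so that "village autumn falcon" is one unit: it corresponds to a single parenthesized sub-phrase.
The full structure is [[village [autumn falcon]] [quarry lamp]], in which [village autumn falcon] is a constituent.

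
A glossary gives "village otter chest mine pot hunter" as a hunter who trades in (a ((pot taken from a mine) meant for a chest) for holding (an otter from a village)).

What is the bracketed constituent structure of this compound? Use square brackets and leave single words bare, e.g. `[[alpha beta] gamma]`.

Whole compound: head "hunter", modifier "village otter chest mine pot".
Within "village otter chest mine pot", the head is "pot" (specifically "chest mine pot") and the modifier is "village otter".
Within "village otter", the head is "otter" and the modifier is "village".
Within "chest mine pot", the head is "pot" (specifically "mine pot") and the modifier is "chest".
Within "mine pot", the head is "pot" and the modifier is "mine".
Putting it together: [[[village otter] [chest [mine pot]]] hunter].

[[[village otter] [chest [mine pot]]] hunter]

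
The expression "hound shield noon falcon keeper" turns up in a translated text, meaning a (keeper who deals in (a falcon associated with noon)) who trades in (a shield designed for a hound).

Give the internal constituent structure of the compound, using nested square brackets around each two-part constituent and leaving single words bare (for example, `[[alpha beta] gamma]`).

At the top level: head "keeper" (specifically "noon falcon keeper"); modifier "hound shield".
"hound shield" → head "shield", modifier "hound".
"noon falcon keeper" → head "keeper", modifier "noon falcon".
"noon falcon" → head "falcon", modifier "noon".
Putting it together: [[hound shield] [[noon falcon] keeper]].

[[hound shield] [[noon falcon] keeper]]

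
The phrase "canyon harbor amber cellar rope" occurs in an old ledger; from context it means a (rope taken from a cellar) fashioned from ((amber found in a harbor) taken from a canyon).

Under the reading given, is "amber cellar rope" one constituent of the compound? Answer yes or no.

The top-level split is [canyon harbor amber] [cellar rope]; the full structure is [[canyon [harbor amber]] [cellar rope]].
"amber cellar rope" straddles a constituent boundary, so it is not a single unit.

no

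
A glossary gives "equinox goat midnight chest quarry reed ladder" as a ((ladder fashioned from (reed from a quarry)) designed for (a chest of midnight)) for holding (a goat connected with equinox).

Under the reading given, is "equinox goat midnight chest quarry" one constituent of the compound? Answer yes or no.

no

The top-level split is [equinox goat] [midnight chest quarry reed ladder]; the full structure is [[equinox goat] [[midnight chest] [[quarry reed] ladder]]].
"equinox goat midnight chest quarry" straddles a constituent boundary, so it is not a single unit.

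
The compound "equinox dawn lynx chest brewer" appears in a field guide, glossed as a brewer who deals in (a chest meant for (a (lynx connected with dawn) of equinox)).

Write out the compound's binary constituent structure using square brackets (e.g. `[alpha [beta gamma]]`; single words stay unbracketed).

[[[equinox [dawn lynx]] chest] brewer]

Whole compound: head "brewer", modifier "equinox dawn lynx chest".
Inside "equinox dawn lynx chest": head "chest", modifier "equinox dawn lynx".
Inside "equinox dawn lynx": head "lynx" (specifically "dawn lynx"), modifier "equinox".
Inside "dawn lynx": head "lynx", modifier "dawn".
So the structure is [[[equinox [dawn lynx]] chest] brewer].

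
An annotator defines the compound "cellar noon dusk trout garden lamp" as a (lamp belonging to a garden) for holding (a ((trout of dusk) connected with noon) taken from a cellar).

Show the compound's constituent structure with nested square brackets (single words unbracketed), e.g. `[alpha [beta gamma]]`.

[[cellar [noon [dusk trout]]] [garden lamp]]

Overall it is a kind of lamp (specifically "garden lamp"); the modifier is "cellar noon dusk trout".
Within "cellar noon dusk trout", the head is "trout" (specifically "noon dusk trout") and the modifier is "cellar".
Within "noon dusk trout", the head is "trout" (specifically "dusk trout") and the modifier is "noon".
Within "dusk trout", the head is "trout" and the modifier is "dusk".
Within "garden lamp", the head is "lamp" and the modifier is "garden".
Putting it together: [[cellar [noon [dusk trout]]] [garden lamp]].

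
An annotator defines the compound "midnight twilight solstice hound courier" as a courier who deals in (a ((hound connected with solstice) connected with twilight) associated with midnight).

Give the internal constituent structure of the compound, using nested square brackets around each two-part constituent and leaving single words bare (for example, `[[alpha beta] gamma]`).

[[midnight [twilight [solstice hound]]] courier]

At the top level: head "courier"; modifier "midnight twilight solstice hound".
"midnight twilight solstice hound" → head "hound" (specifically "twilight solstice hound"), modifier "midnight".
"twilight solstice hound" → head "hound" (specifically "solstice hound"), modifier "twilight".
"solstice hound" → head "hound", modifier "solstice".
So the structure is [[midnight [twilight [solstice hound]]] courier].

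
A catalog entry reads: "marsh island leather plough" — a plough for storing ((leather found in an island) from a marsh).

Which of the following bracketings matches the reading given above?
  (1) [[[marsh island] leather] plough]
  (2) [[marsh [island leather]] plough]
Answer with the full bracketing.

[[marsh [island leather]] plough]

The paraphrase's head is the "plough" part ("plough"); its modifier is "marsh island leather".
That top-level split, carried through the inner groups, gives [[marsh [island leather]] plough].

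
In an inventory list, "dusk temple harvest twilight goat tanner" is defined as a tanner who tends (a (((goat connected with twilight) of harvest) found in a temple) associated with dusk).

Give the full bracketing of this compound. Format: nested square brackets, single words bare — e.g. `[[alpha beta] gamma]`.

At the top level: head "tanner"; modifier "dusk temple harvest twilight goat".
Inside "dusk temple harvest twilight goat": head "goat" (specifically "temple harvest twilight goat"), modifier "dusk".
Inside "temple harvest twilight goat": head "goat" (specifically "harvest twilight goat"), modifier "temple".
Inside "harvest twilight goat": head "goat" (specifically "twilight goat"), modifier "harvest".
Inside "twilight goat": head "goat", modifier "twilight".
So the structure is [[dusk [temple [harvest [twilight goat]]]] tanner].

[[dusk [temple [harvest [twilight goat]]]] tanner]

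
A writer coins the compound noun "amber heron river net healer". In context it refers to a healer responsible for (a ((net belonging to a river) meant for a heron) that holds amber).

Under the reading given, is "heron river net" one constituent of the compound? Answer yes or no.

yes

The paraphrase groups the words so that "heron river net" is one unit: it corresponds to a single parenthesized sub-phrase.
The full structure is [[amber [heron [river net]]] healer], in which [heron river net] is a constituent.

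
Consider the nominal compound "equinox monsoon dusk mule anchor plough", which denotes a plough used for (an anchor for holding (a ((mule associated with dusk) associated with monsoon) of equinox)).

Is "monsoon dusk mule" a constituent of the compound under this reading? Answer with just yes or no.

The paraphrase groups the words so that "monsoon dusk mule" is one unit: it corresponds to a single parenthesized sub-phrase.
The full structure is [[[equinox [monsoon [dusk mule]]] anchor] plough], in which [monsoon dusk mule] is a constituent.

yes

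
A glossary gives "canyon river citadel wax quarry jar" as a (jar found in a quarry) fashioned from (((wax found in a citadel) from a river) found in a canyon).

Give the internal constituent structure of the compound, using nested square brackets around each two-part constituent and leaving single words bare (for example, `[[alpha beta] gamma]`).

[[canyon [river [citadel wax]]] [quarry jar]]

The outermost head in the paraphrase is "jar" (specifically "quarry jar"), modified by "canyon river citadel wax".
"canyon river citadel wax" → head "wax" (specifically "river citadel wax"), modifier "canyon".
"river citadel wax" → head "wax" (specifically "citadel wax"), modifier "river".
"citadel wax" → head "wax", modifier "citadel".
"quarry jar" → head "jar", modifier "quarry".
Putting it together: [[canyon [river [citadel wax]]] [quarry jar]].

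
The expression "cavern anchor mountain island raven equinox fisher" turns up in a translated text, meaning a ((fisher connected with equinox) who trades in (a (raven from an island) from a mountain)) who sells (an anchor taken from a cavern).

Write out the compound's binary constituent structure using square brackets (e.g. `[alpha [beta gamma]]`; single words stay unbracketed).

Overall it is a kind of fisher (specifically "mountain island raven equinox fisher"); the modifier is "cavern anchor".
Within "cavern anchor", the head is "anchor" and the modifier is "cavern".
Within "mountain island raven equinox fisher", the head is "fisher" (specifically "equinox fisher") and the modifier is "mountain island raven".
Within "mountain island raven", the head is "raven" (specifically "island raven") and the modifier is "mountain".
Within "island raven", the head is "raven" and the modifier is "island".
Within "equinox fisher", the head is "fisher" and the modifier is "equinox".
Putting it together: [[cavern anchor] [[mountain [island raven]] [equinox fisher]]].

[[cavern anchor] [[mountain [island raven]] [equinox fisher]]]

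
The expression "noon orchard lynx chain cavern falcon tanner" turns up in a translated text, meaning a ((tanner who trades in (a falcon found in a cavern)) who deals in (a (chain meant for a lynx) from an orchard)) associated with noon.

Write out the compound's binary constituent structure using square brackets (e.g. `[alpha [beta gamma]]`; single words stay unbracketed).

Overall it is a kind of tanner (specifically "orchard lynx chain cavern falcon tanner"); the modifier is "noon".
Within "orchard lynx chain cavern falcon tanner", the head is "tanner" (specifically "cavern falcon tanner") and the modifier is "orchard lynx chain".
Within "orchard lynx chain", the head is "chain" (specifically "lynx chain") and the modifier is "orchard".
Within "lynx chain", the head is "chain" and the modifier is "lynx".
Within "cavern falcon tanner", the head is "tanner" and the modifier is "cavern falcon".
Within "cavern falcon", the head is "falcon" and the modifier is "cavern".
Assembled: [noon [[orchard [lynx chain]] [[cavern falcon] tanner]]].

[noon [[orchard [lynx chain]] [[cavern falcon] tanner]]]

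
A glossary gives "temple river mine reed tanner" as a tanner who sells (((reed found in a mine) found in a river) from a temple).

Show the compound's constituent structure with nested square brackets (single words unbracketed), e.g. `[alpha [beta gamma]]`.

At the top level: head "tanner"; modifier "temple river mine reed".
"temple river mine reed" → head "reed" (specifically "river mine reed"), modifier "temple".
"river mine reed" → head "reed" (specifically "mine reed"), modifier "river".
"mine reed" → head "reed", modifier "mine".
Assembled: [[temple [river [mine reed]]] tanner].

[[temple [river [mine reed]]] tanner]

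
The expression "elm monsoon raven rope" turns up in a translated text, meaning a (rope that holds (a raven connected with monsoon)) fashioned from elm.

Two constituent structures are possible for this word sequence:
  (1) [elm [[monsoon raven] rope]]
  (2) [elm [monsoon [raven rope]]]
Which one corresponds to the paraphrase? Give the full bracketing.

[elm [[monsoon raven] rope]]

The paraphrase's head is the "rope" part ("monsoon raven rope"); its modifier is "elm".
That top-level split, carried through the inner groups, gives [elm [[monsoon raven] rope]].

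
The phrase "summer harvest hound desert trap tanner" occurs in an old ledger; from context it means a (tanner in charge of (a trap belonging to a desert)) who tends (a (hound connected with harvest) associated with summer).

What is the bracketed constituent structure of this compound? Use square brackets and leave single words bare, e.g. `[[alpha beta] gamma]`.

Overall it is a kind of tanner (specifically "desert trap tanner"); the modifier is "summer harvest hound".
Inside "summer harvest hound": head "hound" (specifically "harvest hound"), modifier "summer".
Inside "harvest hound": head "hound", modifier "harvest".
Inside "desert trap tanner": head "tanner", modifier "desert trap".
Inside "desert trap": head "trap", modifier "desert".
So the structure is [[summer [harvest hound]] [[desert trap] tanner]].

[[summer [harvest hound]] [[desert trap] tanner]]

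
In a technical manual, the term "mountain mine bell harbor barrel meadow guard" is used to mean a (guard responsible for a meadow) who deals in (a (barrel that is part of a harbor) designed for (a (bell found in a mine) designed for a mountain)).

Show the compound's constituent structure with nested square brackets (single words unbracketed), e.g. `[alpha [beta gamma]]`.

Whole compound: head "guard" (specifically "meadow guard"), modifier "mountain mine bell harbor barrel".
"mountain mine bell harbor barrel" → head "barrel" (specifically "harbor barrel"), modifier "mountain mine bell".
"mountain mine bell" → head "bell" (specifically "mine bell"), modifier "mountain".
"mine bell" → head "bell", modifier "mine".
"harbor barrel" → head "barrel", modifier "harbor".
"meadow guard" → head "guard", modifier "meadow".
Assembled: [[[mountain [mine bell]] [harbor barrel]] [meadow guard]].

[[[mountain [mine bell]] [harbor barrel]] [meadow guard]]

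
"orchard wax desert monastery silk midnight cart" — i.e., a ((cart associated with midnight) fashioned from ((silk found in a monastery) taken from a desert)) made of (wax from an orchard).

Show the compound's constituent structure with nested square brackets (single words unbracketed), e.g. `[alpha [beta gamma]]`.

Overall it is a kind of cart (specifically "desert monastery silk midnight cart"); the modifier is "orchard wax".
"orchard wax" → head "wax", modifier "orchard".
"desert monastery silk midnight cart" → head "cart" (specifically "midnight cart"), modifier "desert monastery silk".
"desert monastery silk" → head "silk" (specifically "monastery silk"), modifier "desert".
"monastery silk" → head "silk", modifier "monastery".
"midnight cart" → head "cart", modifier "midnight".
So the structure is [[orchard wax] [[desert [monastery silk]] [midnight cart]]].

[[orchard wax] [[desert [monastery silk]] [midnight cart]]]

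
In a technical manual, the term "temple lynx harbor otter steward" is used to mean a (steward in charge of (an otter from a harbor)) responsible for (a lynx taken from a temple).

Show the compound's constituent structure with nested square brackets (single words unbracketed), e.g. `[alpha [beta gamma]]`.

Whole compound: head "steward" (specifically "harbor otter steward"), modifier "temple lynx".
Inside "temple lynx": head "lynx", modifier "temple".
Inside "harbor otter steward": head "steward", modifier "harbor otter".
Inside "harbor otter": head "otter", modifier "harbor".
Assembled: [[temple lynx] [[harbor otter] steward]].

[[temple lynx] [[harbor otter] steward]]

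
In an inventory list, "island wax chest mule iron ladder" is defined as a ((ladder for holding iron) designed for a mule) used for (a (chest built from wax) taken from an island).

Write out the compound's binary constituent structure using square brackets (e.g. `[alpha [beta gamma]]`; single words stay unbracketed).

The outermost head in the paraphrase is "ladder" (specifically "mule iron ladder"), modified by "island wax chest".
Inside "island wax chest": head "chest" (specifically "wax chest"), modifier "island".
Inside "wax chest": head "chest", modifier "wax".
Inside "mule iron ladder": head "ladder" (specifically "iron ladder"), modifier "mule".
Inside "iron ladder": head "ladder", modifier "iron".
Putting it together: [[island [wax chest]] [mule [iron ladder]]].

[[island [wax chest]] [mule [iron ladder]]]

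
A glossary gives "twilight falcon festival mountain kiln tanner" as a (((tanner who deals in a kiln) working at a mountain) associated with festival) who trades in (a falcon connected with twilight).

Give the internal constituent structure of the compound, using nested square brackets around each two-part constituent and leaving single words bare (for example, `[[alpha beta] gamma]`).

At the top level: head "tanner" (specifically "festival mountain kiln tanner"); modifier "twilight falcon".
Within "twilight falcon", the head is "falcon" and the modifier is "twilight".
Within "festival mountain kiln tanner", the head is "tanner" (specifically "mountain kiln tanner") and the modifier is "festival".
Within "mountain kiln tanner", the head is "tanner" (specifically "kiln tanner") and the modifier is "mountain".
Within "kiln tanner", the head is "tanner" and the modifier is "kiln".
Assembled: [[twilight falcon] [festival [mountain [kiln tanner]]]].

[[twilight falcon] [festival [mountain [kiln tanner]]]]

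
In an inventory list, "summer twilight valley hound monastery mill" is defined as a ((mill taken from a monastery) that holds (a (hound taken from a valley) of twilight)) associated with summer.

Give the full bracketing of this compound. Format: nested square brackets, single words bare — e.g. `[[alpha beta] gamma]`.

[summer [[twilight [valley hound]] [monastery mill]]]

At the top level: head "mill" (specifically "twilight valley hound monastery mill"); modifier "summer".
Inside "twilight valley hound monastery mill": head "mill" (specifically "monastery mill"), modifier "twilight valley hound".
Inside "twilight valley hound": head "hound" (specifically "valley hound"), modifier "twilight".
Inside "valley hound": head "hound", modifier "valley".
Inside "monastery mill": head "mill", modifier "monastery".
Assembled: [summer [[twilight [valley hound]] [monastery mill]]].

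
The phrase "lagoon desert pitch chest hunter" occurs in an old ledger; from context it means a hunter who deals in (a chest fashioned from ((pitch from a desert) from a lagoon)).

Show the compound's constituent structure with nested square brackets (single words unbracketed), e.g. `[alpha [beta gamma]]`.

The outermost head in the paraphrase is "hunter", modified by "lagoon desert pitch chest".
Within "lagoon desert pitch chest", the head is "chest" and the modifier is "lagoon desert pitch".
Within "lagoon desert pitch", the head is "pitch" (specifically "desert pitch") and the modifier is "lagoon".
Within "desert pitch", the head is "pitch" and the modifier is "desert".
So the structure is [[[lagoon [desert pitch]] chest] hunter].

[[[lagoon [desert pitch]] chest] hunter]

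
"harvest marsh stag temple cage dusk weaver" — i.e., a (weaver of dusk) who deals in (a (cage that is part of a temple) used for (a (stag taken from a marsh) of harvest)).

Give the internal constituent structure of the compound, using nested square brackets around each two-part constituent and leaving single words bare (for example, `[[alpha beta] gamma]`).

Overall it is a kind of weaver (specifically "dusk weaver"); the modifier is "harvest marsh stag temple cage".
Within "harvest marsh stag temple cage", the head is "cage" (specifically "temple cage") and the modifier is "harvest marsh stag".
Within "harvest marsh stag", the head is "stag" (specifically "marsh stag") and the modifier is "harvest".
Within "marsh stag", the head is "stag" and the modifier is "marsh".
Within "temple cage", the head is "cage" and the modifier is "temple".
Within "dusk weaver", the head is "weaver" and the modifier is "dusk".
Assembled: [[[harvest [marsh stag]] [temple cage]] [dusk weaver]].

[[[harvest [marsh stag]] [temple cage]] [dusk weaver]]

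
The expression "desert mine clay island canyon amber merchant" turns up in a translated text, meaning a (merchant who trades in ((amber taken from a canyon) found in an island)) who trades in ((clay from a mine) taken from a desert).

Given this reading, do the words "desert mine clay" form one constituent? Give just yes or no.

The paraphrase groups the words so that "desert mine clay" is one unit: it corresponds to a single parenthesized sub-phrase.
The full structure is [[desert [mine clay]] [[island [canyon amber]] merchant]], in which [desert mine clay] is a constituent.

yes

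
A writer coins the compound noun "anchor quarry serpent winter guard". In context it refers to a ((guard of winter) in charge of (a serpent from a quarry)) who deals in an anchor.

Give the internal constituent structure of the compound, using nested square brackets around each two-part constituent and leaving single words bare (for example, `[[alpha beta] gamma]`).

[anchor [[quarry serpent] [winter guard]]]

At the top level: head "guard" (specifically "quarry serpent winter guard"); modifier "anchor".
"quarry serpent winter guard" → head "guard" (specifically "winter guard"), modifier "quarry serpent".
"quarry serpent" → head "serpent", modifier "quarry".
"winter guard" → head "guard", modifier "winter".
Assembled: [anchor [[quarry serpent] [winter guard]]].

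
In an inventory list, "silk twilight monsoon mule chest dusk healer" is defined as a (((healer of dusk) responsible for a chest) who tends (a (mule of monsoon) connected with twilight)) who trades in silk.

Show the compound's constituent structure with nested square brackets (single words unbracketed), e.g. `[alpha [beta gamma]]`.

[silk [[twilight [monsoon mule]] [chest [dusk healer]]]]

Overall it is a kind of healer (specifically "twilight monsoon mule chest dusk healer"); the modifier is "silk".
"twilight monsoon mule chest dusk healer" → head "healer" (specifically "chest dusk healer"), modifier "twilight monsoon mule".
"twilight monsoon mule" → head "mule" (specifically "monsoon mule"), modifier "twilight".
"monsoon mule" → head "mule", modifier "monsoon".
"chest dusk healer" → head "healer" (specifically "dusk healer"), modifier "chest".
"dusk healer" → head "healer", modifier "dusk".
Putting it together: [silk [[twilight [monsoon mule]] [chest [dusk healer]]]].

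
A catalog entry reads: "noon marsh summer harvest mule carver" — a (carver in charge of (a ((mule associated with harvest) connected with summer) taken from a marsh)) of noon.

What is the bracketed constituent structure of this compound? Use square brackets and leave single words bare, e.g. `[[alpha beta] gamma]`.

Overall it is a kind of carver (specifically "marsh summer harvest mule carver"); the modifier is "noon".
"marsh summer harvest mule carver" → head "carver", modifier "marsh summer harvest mule".
"marsh summer harvest mule" → head "mule" (specifically "summer harvest mule"), modifier "marsh".
"summer harvest mule" → head "mule" (specifically "harvest mule"), modifier "summer".
"harvest mule" → head "mule", modifier "harvest".
Putting it together: [noon [[marsh [summer [harvest mule]]] carver]].

[noon [[marsh [summer [harvest mule]]] carver]]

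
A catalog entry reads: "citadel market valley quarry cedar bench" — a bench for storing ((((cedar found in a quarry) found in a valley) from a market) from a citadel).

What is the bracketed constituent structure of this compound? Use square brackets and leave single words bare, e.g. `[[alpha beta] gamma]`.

[[citadel [market [valley [quarry cedar]]]] bench]

Overall it is a kind of bench; the modifier is "citadel market valley quarry cedar".
"citadel market valley quarry cedar" → head "cedar" (specifically "market valley quarry cedar"), modifier "citadel".
"market valley quarry cedar" → head "cedar" (specifically "valley quarry cedar"), modifier "market".
"valley quarry cedar" → head "cedar" (specifically "quarry cedar"), modifier "valley".
"quarry cedar" → head "cedar", modifier "quarry".
Putting it together: [[citadel [market [valley [quarry cedar]]]] bench].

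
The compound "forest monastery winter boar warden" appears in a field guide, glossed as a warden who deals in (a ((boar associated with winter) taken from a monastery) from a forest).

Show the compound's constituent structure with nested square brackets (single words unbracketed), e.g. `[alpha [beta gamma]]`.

[[forest [monastery [winter boar]]] warden]

The outermost head in the paraphrase is "warden", modified by "forest monastery winter boar".
Within "forest monastery winter boar", the head is "boar" (specifically "monastery winter boar") and the modifier is "forest".
Within "monastery winter boar", the head is "boar" (specifically "winter boar") and the modifier is "monastery".
Within "winter boar", the head is "boar" and the modifier is "winter".
Assembled: [[forest [monastery [winter boar]]] warden].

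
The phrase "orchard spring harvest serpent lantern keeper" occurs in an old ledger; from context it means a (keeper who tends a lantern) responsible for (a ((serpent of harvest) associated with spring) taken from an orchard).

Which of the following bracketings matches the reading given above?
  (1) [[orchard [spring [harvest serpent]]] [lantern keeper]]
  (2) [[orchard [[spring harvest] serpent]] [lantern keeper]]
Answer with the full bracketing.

The paraphrase's head is the "keeper" part ("lantern keeper"); its modifier is "orchard spring harvest serpent".
That top-level split, carried through the inner groups, gives [[orchard [spring [harvest serpent]]] [lantern keeper]].

[[orchard [spring [harvest serpent]]] [lantern keeper]]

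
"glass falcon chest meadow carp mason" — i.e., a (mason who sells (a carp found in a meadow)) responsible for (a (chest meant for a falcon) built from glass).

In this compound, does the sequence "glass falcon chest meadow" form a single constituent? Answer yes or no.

The top-level split is [glass falcon chest] [meadow carp mason]; the full structure is [[glass [falcon chest]] [[meadow carp] mason]].
"glass falcon chest meadow" straddles a constituent boundary, so it is not a single unit.

no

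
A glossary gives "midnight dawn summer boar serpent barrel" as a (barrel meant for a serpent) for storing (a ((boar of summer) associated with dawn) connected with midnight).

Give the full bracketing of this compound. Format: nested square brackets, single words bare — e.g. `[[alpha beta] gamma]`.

Overall it is a kind of barrel (specifically "serpent barrel"); the modifier is "midnight dawn summer boar".
Within "midnight dawn summer boar", the head is "boar" (specifically "dawn summer boar") and the modifier is "midnight".
Within "dawn summer boar", the head is "boar" (specifically "summer boar") and the modifier is "dawn".
Within "summer boar", the head is "boar" and the modifier is "summer".
Within "serpent barrel", the head is "barrel" and the modifier is "serpent".
Assembled: [[midnight [dawn [summer boar]]] [serpent barrel]].

[[midnight [dawn [summer boar]]] [serpent barrel]]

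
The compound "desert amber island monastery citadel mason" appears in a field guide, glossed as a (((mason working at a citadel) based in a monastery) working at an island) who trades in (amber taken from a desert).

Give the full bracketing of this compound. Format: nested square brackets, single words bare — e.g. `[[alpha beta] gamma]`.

[[desert amber] [island [monastery [citadel mason]]]]

At the top level: head "mason" (specifically "island monastery citadel mason"); modifier "desert amber".
Inside "desert amber": head "amber", modifier "desert".
Inside "island monastery citadel mason": head "mason" (specifically "monastery citadel mason"), modifier "island".
Inside "monastery citadel mason": head "mason" (specifically "citadel mason"), modifier "monastery".
Inside "citadel mason": head "mason", modifier "citadel".
Putting it together: [[desert amber] [island [monastery [citadel mason]]]].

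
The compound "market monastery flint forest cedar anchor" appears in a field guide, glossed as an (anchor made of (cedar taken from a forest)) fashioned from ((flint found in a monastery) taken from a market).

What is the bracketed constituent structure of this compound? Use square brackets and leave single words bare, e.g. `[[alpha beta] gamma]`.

At the top level: head "anchor" (specifically "forest cedar anchor"); modifier "market monastery flint".
Inside "market monastery flint": head "flint" (specifically "monastery flint"), modifier "market".
Inside "monastery flint": head "flint", modifier "monastery".
Inside "forest cedar anchor": head "anchor", modifier "forest cedar".
Inside "forest cedar": head "cedar", modifier "forest".
Putting it together: [[market [monastery flint]] [[forest cedar] anchor]].

[[market [monastery flint]] [[forest cedar] anchor]]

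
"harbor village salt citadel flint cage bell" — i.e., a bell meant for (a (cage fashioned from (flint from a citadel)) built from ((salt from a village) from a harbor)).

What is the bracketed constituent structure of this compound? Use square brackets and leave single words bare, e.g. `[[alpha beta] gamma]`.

Whole compound: head "bell", modifier "harbor village salt citadel flint cage".
Inside "harbor village salt citadel flint cage": head "cage" (specifically "citadel flint cage"), modifier "harbor village salt".
Inside "harbor village salt": head "salt" (specifically "village salt"), modifier "harbor".
Inside "village salt": head "salt", modifier "village".
Inside "citadel flint cage": head "cage", modifier "citadel flint".
Inside "citadel flint": head "flint", modifier "citadel".
Putting it together: [[[harbor [village salt]] [[citadel flint] cage]] bell].

[[[harbor [village salt]] [[citadel flint] cage]] bell]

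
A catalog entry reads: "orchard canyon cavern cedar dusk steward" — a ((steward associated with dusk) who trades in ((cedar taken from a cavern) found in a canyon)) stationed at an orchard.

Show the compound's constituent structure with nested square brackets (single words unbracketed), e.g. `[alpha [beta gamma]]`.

At the top level: head "steward" (specifically "canyon cavern cedar dusk steward"); modifier "orchard".
Inside "canyon cavern cedar dusk steward": head "steward" (specifically "dusk steward"), modifier "canyon cavern cedar".
Inside "canyon cavern cedar": head "cedar" (specifically "cavern cedar"), modifier "canyon".
Inside "cavern cedar": head "cedar", modifier "cavern".
Inside "dusk steward": head "steward", modifier "dusk".
Assembled: [orchard [[canyon [cavern cedar]] [dusk steward]]].

[orchard [[canyon [cavern cedar]] [dusk steward]]]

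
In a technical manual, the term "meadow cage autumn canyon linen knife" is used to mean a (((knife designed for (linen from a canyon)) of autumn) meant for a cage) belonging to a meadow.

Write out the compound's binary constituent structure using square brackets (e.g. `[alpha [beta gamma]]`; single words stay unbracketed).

[meadow [cage [autumn [[canyon linen] knife]]]]

Overall it is a kind of knife (specifically "cage autumn canyon linen knife"); the modifier is "meadow".
"cage autumn canyon linen knife" → head "knife" (specifically "autumn canyon linen knife"), modifier "cage".
"autumn canyon linen knife" → head "knife" (specifically "canyon linen knife"), modifier "autumn".
"canyon linen knife" → head "knife", modifier "canyon linen".
"canyon linen" → head "linen", modifier "canyon".
So the structure is [meadow [cage [autumn [[canyon linen] knife]]]].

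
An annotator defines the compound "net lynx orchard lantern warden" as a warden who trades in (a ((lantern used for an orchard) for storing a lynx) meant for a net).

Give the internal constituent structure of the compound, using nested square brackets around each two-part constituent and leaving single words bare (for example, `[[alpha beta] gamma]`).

[[net [lynx [orchard lantern]]] warden]

At the top level: head "warden"; modifier "net lynx orchard lantern".
Inside "net lynx orchard lantern": head "lantern" (specifically "lynx orchard lantern"), modifier "net".
Inside "lynx orchard lantern": head "lantern" (specifically "orchard lantern"), modifier "lynx".
Inside "orchard lantern": head "lantern", modifier "orchard".
So the structure is [[net [lynx [orchard lantern]]] warden].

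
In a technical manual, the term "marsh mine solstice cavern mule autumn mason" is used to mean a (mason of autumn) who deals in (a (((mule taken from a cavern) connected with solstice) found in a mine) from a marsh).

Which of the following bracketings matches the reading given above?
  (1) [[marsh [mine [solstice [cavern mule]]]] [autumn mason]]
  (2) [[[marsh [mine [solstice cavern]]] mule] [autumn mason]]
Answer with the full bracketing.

[[marsh [mine [solstice [cavern mule]]]] [autumn mason]]

The paraphrase's head is the "mason" part ("autumn mason"); its modifier is "marsh mine solstice cavern mule".
That top-level split, carried through the inner groups, gives [[marsh [mine [solstice [cavern mule]]]] [autumn mason]].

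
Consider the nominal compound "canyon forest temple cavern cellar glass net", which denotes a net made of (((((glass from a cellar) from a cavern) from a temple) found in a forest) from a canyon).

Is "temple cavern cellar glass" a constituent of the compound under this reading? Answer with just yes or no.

The paraphrase groups the words so that "temple cavern cellar glass" is one unit: it corresponds to a single parenthesized sub-phrase.
The full structure is [[canyon [forest [temple [cavern [cellar glass]]]]] net], in which [temple cavern cellar glass] is a constituent.

yes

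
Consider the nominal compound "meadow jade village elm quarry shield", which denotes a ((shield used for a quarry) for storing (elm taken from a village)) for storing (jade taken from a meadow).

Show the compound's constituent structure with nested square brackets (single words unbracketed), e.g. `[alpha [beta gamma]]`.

[[meadow jade] [[village elm] [quarry shield]]]

At the top level: head "shield" (specifically "village elm quarry shield"); modifier "meadow jade".
Inside "meadow jade": head "jade", modifier "meadow".
Inside "village elm quarry shield": head "shield" (specifically "quarry shield"), modifier "village elm".
Inside "village elm": head "elm", modifier "village".
Inside "quarry shield": head "shield", modifier "quarry".
Putting it together: [[meadow jade] [[village elm] [quarry shield]]].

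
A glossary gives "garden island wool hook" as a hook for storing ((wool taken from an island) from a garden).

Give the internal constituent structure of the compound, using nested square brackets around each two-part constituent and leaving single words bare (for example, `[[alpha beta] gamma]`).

Overall it is a kind of hook; the modifier is "garden island wool".
Inside "garden island wool": head "wool" (specifically "island wool"), modifier "garden".
Inside "island wool": head "wool", modifier "island".
Assembled: [[garden [island wool]] hook].

[[garden [island wool]] hook]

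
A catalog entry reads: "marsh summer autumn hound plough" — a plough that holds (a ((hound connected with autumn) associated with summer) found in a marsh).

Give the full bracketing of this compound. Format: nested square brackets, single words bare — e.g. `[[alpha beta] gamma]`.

[[marsh [summer [autumn hound]]] plough]

Overall it is a kind of plough; the modifier is "marsh summer autumn hound".
Within "marsh summer autumn hound", the head is "hound" (specifically "summer autumn hound") and the modifier is "marsh".
Within "summer autumn hound", the head is "hound" (specifically "autumn hound") and the modifier is "summer".
Within "autumn hound", the head is "hound" and the modifier is "autumn".
Putting it together: [[marsh [summer [autumn hound]]] plough].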